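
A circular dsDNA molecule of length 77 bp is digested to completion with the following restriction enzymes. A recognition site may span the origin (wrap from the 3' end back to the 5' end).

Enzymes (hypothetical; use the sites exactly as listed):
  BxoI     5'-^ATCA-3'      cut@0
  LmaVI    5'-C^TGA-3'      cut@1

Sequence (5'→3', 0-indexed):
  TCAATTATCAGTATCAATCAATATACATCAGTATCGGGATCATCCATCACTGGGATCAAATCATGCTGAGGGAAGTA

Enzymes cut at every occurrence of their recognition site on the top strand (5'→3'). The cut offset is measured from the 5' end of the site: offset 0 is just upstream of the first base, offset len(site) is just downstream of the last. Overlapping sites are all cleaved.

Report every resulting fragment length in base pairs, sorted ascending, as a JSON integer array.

[4,5,6,7,7,7,9,10,10,12]

Scan for sites:
  BxoI (ATCA, off=0): starts [6, 12, 16, 26, 38, 45, 54, 59, 76] → cuts [6, 12, 16, 26, 38, 45, 54, 59, 76]
  LmaVI (CTGA, off=1): starts [65] → cuts [66]

Pooled cuts: [6, 12, 16, 26, 38, 45, 54, 59, 66, 76]

Fragment lengths:
  6→12: 6 bp
  12→16: 4 bp
  16→26: 10 bp
  26→38: 12 bp
  38→45: 7 bp
  45→54: 9 bp
  54→59: 5 bp
  59→66: 7 bp
  66→76: 10 bp
  76→6 (wrap): 77-76+6 = 7 bp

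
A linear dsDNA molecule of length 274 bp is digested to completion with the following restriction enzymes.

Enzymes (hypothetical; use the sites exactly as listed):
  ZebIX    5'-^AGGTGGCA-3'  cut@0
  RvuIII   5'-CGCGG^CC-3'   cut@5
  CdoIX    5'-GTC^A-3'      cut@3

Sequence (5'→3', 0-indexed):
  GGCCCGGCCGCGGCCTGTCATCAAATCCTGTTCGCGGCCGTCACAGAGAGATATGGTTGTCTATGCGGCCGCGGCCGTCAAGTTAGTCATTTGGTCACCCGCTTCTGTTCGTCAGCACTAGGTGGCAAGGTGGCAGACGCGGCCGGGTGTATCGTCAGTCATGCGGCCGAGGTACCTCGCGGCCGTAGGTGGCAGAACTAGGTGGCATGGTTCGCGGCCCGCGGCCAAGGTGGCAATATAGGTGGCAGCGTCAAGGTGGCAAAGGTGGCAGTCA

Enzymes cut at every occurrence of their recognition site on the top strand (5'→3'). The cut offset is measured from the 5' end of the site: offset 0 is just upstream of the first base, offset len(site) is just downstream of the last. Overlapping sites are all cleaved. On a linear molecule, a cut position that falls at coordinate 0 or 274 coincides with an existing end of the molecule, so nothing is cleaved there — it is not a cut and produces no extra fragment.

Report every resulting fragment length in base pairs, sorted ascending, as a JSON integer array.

Per-enzyme occurrences:
  ZebIX AGGTGGCA/0: at [119, 127, 186, 199, 227, 239, 253, 262] ⇒ [119, 127, 186, 199, 227, 239, 253, 262]
  RvuIII CGCGGCC/5: at [8, 32, 69, 137, 177, 212, 219] ⇒ [13, 37, 74, 142, 182, 217, 224]
  CdoIX GTCA/3: at [16, 39, 76, 85, 93, 110, 153, 157, 249, 270] ⇒ [19, 42, 79, 88, 96, 113, 156, 160, 252, 273]

All cut coordinates (distinct, sorted): [13, 19, 37, 42, 74, 79, 88, 96, 113, 119, 127, 142, 156, 160, 182, 186, 199, 217, 224, 227, 239, 252, 253, 262, 273]

Fragments:
  [0,13): 13 bp
  [13,19): 6 bp
  [19,37): 18 bp
  [37,42): 5 bp
  [42,74): 32 bp
  [74,79): 5 bp
  [79,88): 9 bp
  [88,96): 8 bp
  [96,113): 17 bp
  [113,119): 6 bp
  [119,127): 8 bp
  [127,142): 15 bp
  [142,156): 14 bp
  [156,160): 4 bp
  [160,182): 22 bp
  [182,186): 4 bp
  [186,199): 13 bp
  [199,217): 18 bp
  [217,224): 7 bp
  [224,227): 3 bp
  [227,239): 12 bp
  [239,252): 13 bp
  [252,253): 1 bp
  [253,262): 9 bp
  [262,273): 11 bp
  [273,274): 1 bp

[1,1,3,4,4,5,5,6,6,7,8,8,9,9,11,12,13,13,13,14,15,17,18,18,22,32]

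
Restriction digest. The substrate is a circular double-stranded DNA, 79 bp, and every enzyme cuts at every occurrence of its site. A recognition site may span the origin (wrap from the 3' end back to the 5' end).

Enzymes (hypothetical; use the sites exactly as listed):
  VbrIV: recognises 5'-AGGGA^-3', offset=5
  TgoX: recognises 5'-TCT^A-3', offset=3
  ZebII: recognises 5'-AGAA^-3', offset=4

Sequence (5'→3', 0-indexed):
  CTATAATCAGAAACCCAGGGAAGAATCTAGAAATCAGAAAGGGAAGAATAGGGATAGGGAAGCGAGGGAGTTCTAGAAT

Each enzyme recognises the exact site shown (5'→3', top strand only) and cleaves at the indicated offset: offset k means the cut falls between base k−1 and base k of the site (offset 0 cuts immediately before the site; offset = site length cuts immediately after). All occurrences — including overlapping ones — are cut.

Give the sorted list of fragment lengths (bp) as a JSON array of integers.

[3,3,4,4,4,4,5,5,6,6,7,9,9,10]

Per-enzyme occurrences:
  VbrIV (AGGGA, off=5): starts [16, 39, 49, 55, 64] → cuts [21, 44, 54, 60, 69]
  TgoX (TCTA, off=3): starts [25, 71, 78] → cuts [2, 28, 74]
  ZebII (AGAA, off=4): starts [8, 21, 28, 35, 44, 74] → cuts [12, 25, 32, 39, 48, 78]

Pooled cuts: [2, 12, 21, 25, 28, 32, 39, 44, 48, 54, 60, 69, 74, 78]

Fragment lengths:
  2→12: 10 bp
  12→21: 9 bp
  21→25: 4 bp
  25→28: 3 bp
  28→32: 4 bp
  32→39: 7 bp
  39→44: 5 bp
  44→48: 4 bp
  48→54: 6 bp
  54→60: 6 bp
  60→69: 9 bp
  69→74: 5 bp
  74→78: 4 bp
  78→2 (wrap): 79-78+2 = 3 bp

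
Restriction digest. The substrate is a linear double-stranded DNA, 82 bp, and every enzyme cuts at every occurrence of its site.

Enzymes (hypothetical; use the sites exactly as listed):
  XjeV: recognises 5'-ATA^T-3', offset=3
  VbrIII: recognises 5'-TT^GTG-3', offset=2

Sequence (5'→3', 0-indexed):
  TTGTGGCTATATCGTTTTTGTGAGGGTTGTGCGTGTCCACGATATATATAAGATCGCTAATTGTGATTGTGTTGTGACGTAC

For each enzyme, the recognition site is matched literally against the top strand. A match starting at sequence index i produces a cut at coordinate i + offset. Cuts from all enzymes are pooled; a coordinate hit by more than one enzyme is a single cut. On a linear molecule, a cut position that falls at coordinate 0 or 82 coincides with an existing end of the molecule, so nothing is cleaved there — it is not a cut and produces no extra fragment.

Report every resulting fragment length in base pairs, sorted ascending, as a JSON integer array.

[2,2,2,5,6,8,9,9,9,14,16]

Per-enzyme occurrences:
  XjeV ATAT/3: at [8, 41, 43, 45] ⇒ [11, 44, 46, 48]
  VbrIII TTGTG/2: at [0, 17, 26, 60, 66, 71] ⇒ [2, 19, 28, 62, 68, 73]

All cut coordinates (distinct, sorted): [2, 11, 19, 28, 44, 46, 48, 62, 68, 73]

Fragment lengths:
  [0,2): 2 bp
  [2,11): 9 bp
  [11,19): 8 bp
  [19,28): 9 bp
  [28,44): 16 bp
  [44,46): 2 bp
  [46,48): 2 bp
  [48,62): 14 bp
  [62,68): 6 bp
  [68,73): 5 bp
  [73,82): 9 bp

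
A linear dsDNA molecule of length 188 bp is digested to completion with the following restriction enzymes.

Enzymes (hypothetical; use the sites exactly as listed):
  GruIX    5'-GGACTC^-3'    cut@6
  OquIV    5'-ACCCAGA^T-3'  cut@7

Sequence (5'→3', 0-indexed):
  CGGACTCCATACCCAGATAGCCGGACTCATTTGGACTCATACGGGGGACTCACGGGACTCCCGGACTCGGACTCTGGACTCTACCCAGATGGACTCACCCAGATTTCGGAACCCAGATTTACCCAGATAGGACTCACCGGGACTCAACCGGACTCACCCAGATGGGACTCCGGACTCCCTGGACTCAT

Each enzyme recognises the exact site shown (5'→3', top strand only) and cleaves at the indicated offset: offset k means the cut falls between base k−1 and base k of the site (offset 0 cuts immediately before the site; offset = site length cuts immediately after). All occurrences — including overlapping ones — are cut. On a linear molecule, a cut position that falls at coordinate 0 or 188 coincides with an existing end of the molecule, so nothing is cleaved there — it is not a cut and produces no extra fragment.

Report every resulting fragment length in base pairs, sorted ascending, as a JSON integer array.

Per-enzyme occurrences:
  GruIX GGACTC/6: at [1, 22, 32, 45, 54, 62, 68, 75, 90, 129, 139, 149, 164, 171, 180] ⇒ [7, 28, 38, 51, 60, 68, 74, 81, 96, 135, 145, 155, 170, 177, 186]
  OquIV ACCCAGAT/7: at [10, 82, 96, 110, 120, 155] ⇒ [17, 89, 103, 117, 127, 162]

Pooled cuts: [7, 17, 28, 38, 51, 60, 68, 74, 81, 89, 96, 103, 117, 127, 135, 145, 155, 162, 170, 177, 186]

Fragments:
  [0,7): 7 bp
  [7,17): 10 bp
  [17,28): 11 bp
  [28,38): 10 bp
  [38,51): 13 bp
  [51,60): 9 bp
  [60,68): 8 bp
  [68,74): 6 bp
  [74,81): 7 bp
  [81,89): 8 bp
  [89,96): 7 bp
  [96,103): 7 bp
  [103,117): 14 bp
  [117,127): 10 bp
  [127,135): 8 bp
  [135,145): 10 bp
  [145,155): 10 bp
  [155,162): 7 bp
  [162,170): 8 bp
  [170,177): 7 bp
  [177,186): 9 bp
  [186,188): 2 bp

[2,6,7,7,7,7,7,7,8,8,8,8,9,9,10,10,10,10,10,11,13,14]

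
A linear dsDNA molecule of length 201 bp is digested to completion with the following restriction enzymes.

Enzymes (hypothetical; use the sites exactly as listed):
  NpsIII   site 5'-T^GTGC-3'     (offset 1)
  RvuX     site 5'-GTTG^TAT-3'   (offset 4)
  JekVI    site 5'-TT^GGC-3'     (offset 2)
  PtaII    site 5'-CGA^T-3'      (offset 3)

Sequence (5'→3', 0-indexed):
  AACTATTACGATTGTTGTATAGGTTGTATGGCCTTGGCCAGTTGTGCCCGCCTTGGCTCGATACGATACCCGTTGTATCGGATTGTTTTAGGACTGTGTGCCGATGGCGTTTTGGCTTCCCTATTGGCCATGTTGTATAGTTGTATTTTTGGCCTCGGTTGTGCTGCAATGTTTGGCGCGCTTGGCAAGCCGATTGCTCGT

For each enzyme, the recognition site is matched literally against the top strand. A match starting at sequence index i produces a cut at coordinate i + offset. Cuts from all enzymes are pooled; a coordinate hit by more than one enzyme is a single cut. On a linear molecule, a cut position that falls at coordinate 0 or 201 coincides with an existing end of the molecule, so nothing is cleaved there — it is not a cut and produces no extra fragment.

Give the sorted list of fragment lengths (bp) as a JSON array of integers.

[5,6,7,7,7,8,8,8,9,9,9,9,9,10,10,10,11,11,12,14,22]

Per-enzyme occurrences:
  NpsIII TGTGC/1: at [42, 96, 159] ⇒ [43, 97, 160]
  RvuX GTTGTAT/4: at [13, 22, 71, 131, 139] ⇒ [17, 26, 75, 135, 143]
  JekVI TTGGC/2: at [33, 52, 111, 123, 148, 172, 181] ⇒ [35, 54, 113, 125, 150, 174, 183]
  PtaII CGAT/3: at [8, 58, 63, 101, 190] ⇒ [11, 61, 66, 104, 193]

All cut coordinates (distinct, sorted): [11, 17, 26, 35, 43, 54, 61, 66, 75, 97, 104, 113, 125, 135, 143, 150, 160, 174, 183, 193]

Fragments:
  [0,11): 11 bp
  [11,17): 6 bp
  [17,26): 9 bp
  [26,35): 9 bp
  [35,43): 8 bp
  [43,54): 11 bp
  [54,61): 7 bp
  [61,66): 5 bp
  [66,75): 9 bp
  [75,97): 22 bp
  [97,104): 7 bp
  [104,113): 9 bp
  [113,125): 12 bp
  [125,135): 10 bp
  [135,143): 8 bp
  [143,150): 7 bp
  [150,160): 10 bp
  [160,174): 14 bp
  [174,183): 9 bp
  [183,193): 10 bp
  [193,201): 8 bp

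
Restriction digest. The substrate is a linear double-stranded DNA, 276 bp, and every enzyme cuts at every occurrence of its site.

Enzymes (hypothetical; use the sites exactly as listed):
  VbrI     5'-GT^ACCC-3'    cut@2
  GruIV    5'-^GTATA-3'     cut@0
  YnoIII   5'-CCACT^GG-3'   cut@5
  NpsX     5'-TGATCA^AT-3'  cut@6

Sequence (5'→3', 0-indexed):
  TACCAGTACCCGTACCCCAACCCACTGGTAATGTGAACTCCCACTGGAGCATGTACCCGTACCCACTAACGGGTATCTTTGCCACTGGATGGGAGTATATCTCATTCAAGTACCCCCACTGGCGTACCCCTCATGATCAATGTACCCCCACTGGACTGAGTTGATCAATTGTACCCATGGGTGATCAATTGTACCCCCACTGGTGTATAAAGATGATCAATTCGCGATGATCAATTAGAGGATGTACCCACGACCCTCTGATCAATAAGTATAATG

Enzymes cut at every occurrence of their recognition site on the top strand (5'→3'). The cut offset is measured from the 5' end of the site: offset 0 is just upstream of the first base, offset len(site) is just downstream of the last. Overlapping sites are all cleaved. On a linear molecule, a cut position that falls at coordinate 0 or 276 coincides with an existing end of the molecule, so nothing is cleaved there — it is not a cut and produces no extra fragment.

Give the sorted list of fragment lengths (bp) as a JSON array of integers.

[3,4,4,5,5,5,6,6,7,8,8,9,9,9,9,12,13,14,14,15,15,15,17,19,19,26]

Site scan:
  VbrI (GTACCC, off=2): starts [5, 11, 52, 58, 109, 123, 141, 170, 190, 243] → cuts [7, 13, 54, 60, 111, 125, 143, 172, 192, 245]
  GruIV (GTATA, off=0): starts [94, 204, 268] → cuts [94, 204, 268]
  YnoIII (CCACTGG, off=5): starts [21, 40, 81, 115, 147, 196] → cuts [26, 45, 86, 120, 152, 201]
  NpsX (TGATCAAT, off=6): starts [133, 161, 181, 213, 227, 258] → cuts [139, 167, 187, 219, 233, 264]

Pooled cuts: [7, 13, 26, 45, 54, 60, 86, 94, 111, 120, 125, 139, 143, 152, 167, 172, 187, 192, 201, 204, 219, 233, 245, 264, 268]

Fragment lengths:
  [0,7): 7 bp
  [7,13): 6 bp
  [13,26): 13 bp
  [26,45): 19 bp
  [45,54): 9 bp
  [54,60): 6 bp
  [60,86): 26 bp
  [86,94): 8 bp
  [94,111): 17 bp
  [111,120): 9 bp
  [120,125): 5 bp
  [125,139): 14 bp
  [139,143): 4 bp
  [143,152): 9 bp
  [152,167): 15 bp
  [167,172): 5 bp
  [172,187): 15 bp
  [187,192): 5 bp
  [192,201): 9 bp
  [201,204): 3 bp
  [204,219): 15 bp
  [219,233): 14 bp
  [233,245): 12 bp
  [245,264): 19 bp
  [264,268): 4 bp
  [268,276): 8 bp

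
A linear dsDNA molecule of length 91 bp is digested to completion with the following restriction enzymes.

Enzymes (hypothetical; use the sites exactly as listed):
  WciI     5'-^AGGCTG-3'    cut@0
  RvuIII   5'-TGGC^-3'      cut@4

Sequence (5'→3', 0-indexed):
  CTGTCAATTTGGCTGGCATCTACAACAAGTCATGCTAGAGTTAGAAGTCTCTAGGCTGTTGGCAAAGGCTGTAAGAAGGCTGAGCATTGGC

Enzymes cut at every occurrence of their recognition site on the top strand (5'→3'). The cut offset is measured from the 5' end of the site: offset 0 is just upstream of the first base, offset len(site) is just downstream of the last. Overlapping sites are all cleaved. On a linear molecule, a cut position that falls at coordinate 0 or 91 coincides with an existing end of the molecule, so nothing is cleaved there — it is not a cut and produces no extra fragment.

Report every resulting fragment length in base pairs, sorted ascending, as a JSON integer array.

Site scan:
  WciI AGGCTG/0: at [52, 65, 76] ⇒ [52, 65, 76]
  RvuIII TGGC/4: at [9, 13, 59, 87] ⇒ [13, 17, 63] (position 91 is a terminus of the linear molecule — no cut)

All cut coordinates (distinct, sorted): [13, 17, 52, 63, 65, 76]

Fragment lengths:
  [0,13): 13 bp
  [13,17): 4 bp
  [17,52): 35 bp
  [52,63): 11 bp
  [63,65): 2 bp
  [65,76): 11 bp
  [76,91): 15 bp

[2,4,11,11,13,15,35]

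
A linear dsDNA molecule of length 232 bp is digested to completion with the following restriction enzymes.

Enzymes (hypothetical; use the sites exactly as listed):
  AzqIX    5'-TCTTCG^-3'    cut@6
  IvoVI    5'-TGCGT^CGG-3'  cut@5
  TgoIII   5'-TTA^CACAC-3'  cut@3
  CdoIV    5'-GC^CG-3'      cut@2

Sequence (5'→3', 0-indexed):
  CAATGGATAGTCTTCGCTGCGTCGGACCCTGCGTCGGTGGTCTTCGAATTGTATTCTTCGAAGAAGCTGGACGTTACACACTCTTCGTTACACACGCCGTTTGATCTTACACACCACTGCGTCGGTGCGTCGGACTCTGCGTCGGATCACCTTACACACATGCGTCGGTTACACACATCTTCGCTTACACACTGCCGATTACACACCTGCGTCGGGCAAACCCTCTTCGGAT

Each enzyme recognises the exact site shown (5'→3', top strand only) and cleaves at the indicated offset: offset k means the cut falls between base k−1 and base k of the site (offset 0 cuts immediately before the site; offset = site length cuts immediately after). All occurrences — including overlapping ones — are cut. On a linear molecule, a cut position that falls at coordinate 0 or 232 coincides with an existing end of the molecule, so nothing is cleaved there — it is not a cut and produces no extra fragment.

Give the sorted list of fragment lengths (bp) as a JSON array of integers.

Per-enzyme occurrences:
  AzqIX (TCTTCG, off=6): starts [10, 40, 54, 81, 177, 223] → cuts [16, 46, 60, 87, 183, 229]
  IvoVI (TGCGTCGG, off=5): starts [17, 29, 117, 125, 137, 160, 207] → cuts [22, 34, 122, 130, 142, 165, 212]
  TgoIII (TTACACAC, off=3): starts [73, 87, 106, 151, 168, 184, 198] → cuts [76, 90, 109, 154, 171, 187, 201]
  CdoIV (GCCG, off=2): starts [95, 193] → cuts [97, 195]

All cut coordinates (distinct, sorted): [16, 22, 34, 46, 60, 76, 87, 90, 97, 109, 122, 130, 142, 154, 165, 171, 183, 187, 195, 201, 212, 229]

Fragments:
  [0,16): 16 bp
  [16,22): 6 bp
  [22,34): 12 bp
  [34,46): 12 bp
  [46,60): 14 bp
  [60,76): 16 bp
  [76,87): 11 bp
  [87,90): 3 bp
  [90,97): 7 bp
  [97,109): 12 bp
  [109,122): 13 bp
  [122,130): 8 bp
  [130,142): 12 bp
  [142,154): 12 bp
  [154,165): 11 bp
  [165,171): 6 bp
  [171,183): 12 bp
  [183,187): 4 bp
  [187,195): 8 bp
  [195,201): 6 bp
  [201,212): 11 bp
  [212,229): 17 bp
  [229,232): 3 bp

[3,3,4,6,6,6,7,8,8,11,11,11,12,12,12,12,12,12,13,14,16,16,17]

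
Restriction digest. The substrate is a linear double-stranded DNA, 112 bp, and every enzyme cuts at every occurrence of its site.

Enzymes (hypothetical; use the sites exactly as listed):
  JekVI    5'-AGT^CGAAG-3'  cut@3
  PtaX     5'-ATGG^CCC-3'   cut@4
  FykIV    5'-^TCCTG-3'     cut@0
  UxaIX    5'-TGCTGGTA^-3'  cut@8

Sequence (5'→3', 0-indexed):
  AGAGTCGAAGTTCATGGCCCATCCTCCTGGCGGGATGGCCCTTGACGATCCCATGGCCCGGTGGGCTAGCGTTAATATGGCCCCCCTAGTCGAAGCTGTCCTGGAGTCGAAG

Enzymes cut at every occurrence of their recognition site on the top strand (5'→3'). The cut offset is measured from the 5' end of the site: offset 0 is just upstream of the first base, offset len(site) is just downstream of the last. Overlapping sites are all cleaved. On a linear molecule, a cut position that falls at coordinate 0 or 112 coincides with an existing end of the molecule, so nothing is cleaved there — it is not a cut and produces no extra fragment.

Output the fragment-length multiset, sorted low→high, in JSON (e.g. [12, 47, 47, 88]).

[5,5,7,8,9,10,12,14,18,24]

Per-enzyme occurrences:
  JekVI AGTCGAAG/3: at [2, 87, 104] ⇒ [5, 90, 107]
  PtaX ATGGCCC/4: at [13, 34, 52, 76] ⇒ [17, 38, 56, 80]
  FykIV TCCTG/0: at [24, 98] ⇒ [24, 98]
  UxaIX (TGCTGGTA, off=8): no sites

All cut coordinates (distinct, sorted): [5, 17, 24, 38, 56, 80, 90, 98, 107]

Fragment lengths:
  [0,5): 5 bp
  [5,17): 12 bp
  [17,24): 7 bp
  [24,38): 14 bp
  [38,56): 18 bp
  [56,80): 24 bp
  [80,90): 10 bp
  [90,98): 8 bp
  [98,107): 9 bp
  [107,112): 5 bp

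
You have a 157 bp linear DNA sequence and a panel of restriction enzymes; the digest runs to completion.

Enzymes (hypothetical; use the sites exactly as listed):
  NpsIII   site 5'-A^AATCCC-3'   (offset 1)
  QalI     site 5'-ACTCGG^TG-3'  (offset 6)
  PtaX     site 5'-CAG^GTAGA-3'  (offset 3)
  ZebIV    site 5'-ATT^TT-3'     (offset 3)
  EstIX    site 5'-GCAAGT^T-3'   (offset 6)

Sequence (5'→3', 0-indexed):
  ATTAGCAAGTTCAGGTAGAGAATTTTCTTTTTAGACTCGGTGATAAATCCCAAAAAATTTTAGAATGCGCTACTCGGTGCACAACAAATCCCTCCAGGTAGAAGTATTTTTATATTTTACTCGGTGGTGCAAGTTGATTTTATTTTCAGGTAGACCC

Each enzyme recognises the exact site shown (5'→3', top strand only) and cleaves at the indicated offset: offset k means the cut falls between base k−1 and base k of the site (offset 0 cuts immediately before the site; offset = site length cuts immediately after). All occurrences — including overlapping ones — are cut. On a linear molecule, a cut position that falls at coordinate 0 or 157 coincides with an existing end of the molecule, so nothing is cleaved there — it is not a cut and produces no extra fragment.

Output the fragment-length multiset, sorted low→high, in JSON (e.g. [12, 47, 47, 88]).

[4,5,5,5,5,8,8,8,9,10,10,10,11,11,14,16,18]

Per-enzyme occurrences:
  NpsIII (AAATCCC, off=1): starts [44, 85] → cuts [45, 86]
  QalI (ACTCGGTG, off=6): starts [34, 71, 118] → cuts [40, 77, 124]
  PtaX (CAGGTAGA, off=3): starts [11, 94, 146] → cuts [14, 97, 149]
  ZebIV (ATTTT, off=3): starts [21, 56, 105, 113, 136, 141] → cuts [24, 59, 108, 116, 139, 144]
  EstIX (GCAAGTT, off=6): starts [4, 128] → cuts [10, 134]

Pooled cuts: [10, 14, 24, 40, 45, 59, 77, 86, 97, 108, 116, 124, 134, 139, 144, 149]

Fragment lengths:
  [0,10): 10 bp
  [10,14): 4 bp
  [14,24): 10 bp
  [24,40): 16 bp
  [40,45): 5 bp
  [45,59): 14 bp
  [59,77): 18 bp
  [77,86): 9 bp
  [86,97): 11 bp
  [97,108): 11 bp
  [108,116): 8 bp
  [116,124): 8 bp
  [124,134): 10 bp
  [134,139): 5 bp
  [139,144): 5 bp
  [144,149): 5 bp
  [149,157): 8 bp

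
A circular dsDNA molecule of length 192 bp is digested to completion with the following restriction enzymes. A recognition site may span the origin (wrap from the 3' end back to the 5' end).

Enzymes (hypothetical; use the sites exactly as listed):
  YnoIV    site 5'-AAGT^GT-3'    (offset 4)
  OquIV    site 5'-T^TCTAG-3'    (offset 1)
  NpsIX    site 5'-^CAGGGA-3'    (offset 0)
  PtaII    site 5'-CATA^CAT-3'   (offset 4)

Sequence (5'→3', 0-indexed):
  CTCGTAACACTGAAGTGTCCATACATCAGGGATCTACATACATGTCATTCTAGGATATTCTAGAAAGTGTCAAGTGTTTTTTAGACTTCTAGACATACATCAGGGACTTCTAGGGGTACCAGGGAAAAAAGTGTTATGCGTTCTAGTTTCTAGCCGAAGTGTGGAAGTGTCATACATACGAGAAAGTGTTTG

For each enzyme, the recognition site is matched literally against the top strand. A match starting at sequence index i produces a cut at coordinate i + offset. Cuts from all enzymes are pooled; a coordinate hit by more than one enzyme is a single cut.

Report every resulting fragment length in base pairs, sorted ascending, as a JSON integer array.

Scan for sites:
  YnoIV AAGTGT/4: at [12, 64, 71, 128, 156, 164, 183] ⇒ [16, 68, 75, 132, 160, 168, 187]
  OquIV TTCTAG/1: at [47, 57, 86, 107, 140, 147] ⇒ [48, 58, 87, 108, 141, 148]
  NpsIX CAGGGA/0: at [26, 100, 119] ⇒ [26, 100, 119]
  PtaII CATACAT/4: at [19, 36, 93, 170] ⇒ [23, 40, 97, 174]

All cut coordinates (distinct, sorted): [16, 23, 26, 40, 48, 58, 68, 75, 87, 97, 100, 108, 119, 132, 141, 148, 160, 168, 174, 187]

Fragment lengths:
  16→23: 7 bp
  23→26: 3 bp
  26→40: 14 bp
  40→48: 8 bp
  48→58: 10 bp
  58→68: 10 bp
  68→75: 7 bp
  75→87: 12 bp
  87→97: 10 bp
  97→100: 3 bp
  100→108: 8 bp
  108→119: 11 bp
  119→132: 13 bp
  132→141: 9 bp
  141→148: 7 bp
  148→160: 12 bp
  160→168: 8 bp
  168→174: 6 bp
  174→187: 13 bp
  187→16 (wrap): 192-187+16 = 21 bp

[3,3,6,7,7,7,8,8,8,9,10,10,10,11,12,12,13,13,14,21]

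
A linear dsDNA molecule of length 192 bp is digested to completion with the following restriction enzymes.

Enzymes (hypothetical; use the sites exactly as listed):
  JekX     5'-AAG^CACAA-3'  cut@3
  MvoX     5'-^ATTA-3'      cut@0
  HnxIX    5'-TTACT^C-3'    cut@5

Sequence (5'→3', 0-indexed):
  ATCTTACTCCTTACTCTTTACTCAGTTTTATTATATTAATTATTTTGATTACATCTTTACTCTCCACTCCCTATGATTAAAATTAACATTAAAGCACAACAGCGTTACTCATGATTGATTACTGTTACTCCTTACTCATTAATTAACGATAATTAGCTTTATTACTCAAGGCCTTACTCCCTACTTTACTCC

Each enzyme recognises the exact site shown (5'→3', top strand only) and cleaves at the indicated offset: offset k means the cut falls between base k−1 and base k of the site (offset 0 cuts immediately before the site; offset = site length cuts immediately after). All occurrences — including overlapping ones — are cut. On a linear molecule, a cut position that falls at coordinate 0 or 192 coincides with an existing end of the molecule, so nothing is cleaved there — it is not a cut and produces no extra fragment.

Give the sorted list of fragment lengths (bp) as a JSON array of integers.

[1,2,4,4,5,6,6,6,7,7,7,7,7,8,8,9,9,10,12,12,12,14,14,15]

Scan for sites:
  JekX AAGCACAA/3: at [91] ⇒ [94]
  MvoX ATTA/0: at [29, 34, 38, 47, 75, 81, 87, 117, 137, 141, 151, 160] ⇒ [29, 34, 38, 47, 75, 81, 87, 117, 137, 141, 151, 160]
  HnxIX TTACTC/5: at [3, 10, 17, 56, 104, 124, 131, 161, 173, 185] ⇒ [8, 15, 22, 61, 109, 129, 136, 166, 178, 190]

Pooled cuts: [8, 15, 22, 29, 34, 38, 47, 61, 75, 81, 87, 94, 109, 117, 129, 136, 137, 141, 151, 160, 166, 178, 190]

Fragment lengths:
  [0,8): 8 bp
  [8,15): 7 bp
  [15,22): 7 bp
  [22,29): 7 bp
  [29,34): 5 bp
  [34,38): 4 bp
  [38,47): 9 bp
  [47,61): 14 bp
  [61,75): 14 bp
  [75,81): 6 bp
  [81,87): 6 bp
  [87,94): 7 bp
  [94,109): 15 bp
  [109,117): 8 bp
  [117,129): 12 bp
  [129,136): 7 bp
  [136,137): 1 bp
  [137,141): 4 bp
  [141,151): 10 bp
  [151,160): 9 bp
  [160,166): 6 bp
  [166,178): 12 bp
  [178,190): 12 bp
  [190,192): 2 bp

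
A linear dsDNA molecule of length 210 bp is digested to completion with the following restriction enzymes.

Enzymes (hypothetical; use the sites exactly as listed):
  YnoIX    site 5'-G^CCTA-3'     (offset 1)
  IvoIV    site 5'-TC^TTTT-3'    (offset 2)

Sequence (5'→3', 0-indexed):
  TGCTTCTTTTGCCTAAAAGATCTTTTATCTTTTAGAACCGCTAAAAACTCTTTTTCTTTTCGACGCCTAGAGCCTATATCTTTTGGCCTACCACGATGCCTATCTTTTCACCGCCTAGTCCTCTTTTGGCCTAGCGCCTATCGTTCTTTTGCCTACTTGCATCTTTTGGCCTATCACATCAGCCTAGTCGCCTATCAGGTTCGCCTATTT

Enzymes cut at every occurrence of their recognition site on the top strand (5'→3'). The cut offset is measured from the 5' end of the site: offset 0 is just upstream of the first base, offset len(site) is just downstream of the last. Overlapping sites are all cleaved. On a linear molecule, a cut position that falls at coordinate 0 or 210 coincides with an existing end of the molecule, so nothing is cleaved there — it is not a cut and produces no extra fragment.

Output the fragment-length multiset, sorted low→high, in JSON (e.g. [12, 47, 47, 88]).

[5,5,6,6,6,6,6,6,7,7,7,7,8,8,9,9,10,10,11,12,12,13,13,21]

Scan for sites:
  YnoIX (GCCTA, off=1): starts [10, 64, 71, 85, 97, 112, 128, 135, 150, 168, 181, 189, 202] → cuts [11, 65, 72, 86, 98, 113, 129, 136, 151, 169, 182, 190, 203]
  IvoIV (TCTTTT, off=2): starts [4, 20, 27, 48, 54, 78, 102, 121, 144, 161] → cuts [6, 22, 29, 50, 56, 80, 104, 123, 146, 163]

Pooled cuts: [6, 11, 22, 29, 50, 56, 65, 72, 80, 86, 98, 104, 113, 123, 129, 136, 146, 151, 163, 169, 182, 190, 203]

Fragments:
  [0,6): 6 bp
  [6,11): 5 bp
  [11,22): 11 bp
  [22,29): 7 bp
  [29,50): 21 bp
  [50,56): 6 bp
  [56,65): 9 bp
  [65,72): 7 bp
  [72,80): 8 bp
  [80,86): 6 bp
  [86,98): 12 bp
  [98,104): 6 bp
  [104,113): 9 bp
  [113,123): 10 bp
  [123,129): 6 bp
  [129,136): 7 bp
  [136,146): 10 bp
  [146,151): 5 bp
  [151,163): 12 bp
  [163,169): 6 bp
  [169,182): 13 bp
  [182,190): 8 bp
  [190,203): 13 bp
  [203,210): 7 bp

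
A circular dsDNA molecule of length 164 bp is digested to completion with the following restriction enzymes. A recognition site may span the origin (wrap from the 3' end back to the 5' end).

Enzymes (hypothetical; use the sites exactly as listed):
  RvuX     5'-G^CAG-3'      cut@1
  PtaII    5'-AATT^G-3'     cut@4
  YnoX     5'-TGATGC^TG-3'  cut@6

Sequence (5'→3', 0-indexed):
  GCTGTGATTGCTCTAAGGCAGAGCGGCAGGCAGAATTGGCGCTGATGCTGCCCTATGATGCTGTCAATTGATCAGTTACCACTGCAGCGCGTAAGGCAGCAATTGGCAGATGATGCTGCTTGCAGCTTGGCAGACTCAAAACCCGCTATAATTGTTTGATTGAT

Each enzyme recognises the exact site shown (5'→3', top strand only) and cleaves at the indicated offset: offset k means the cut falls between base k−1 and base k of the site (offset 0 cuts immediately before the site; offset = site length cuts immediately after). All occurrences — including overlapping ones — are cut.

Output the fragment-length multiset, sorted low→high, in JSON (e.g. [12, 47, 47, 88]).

Site scan:
  RvuX (GCAG, off=1): starts [17, 25, 29, 83, 95, 105, 121, 129] → cuts [18, 26, 30, 84, 96, 106, 122, 130]
  PtaII (AATTG, off=4): starts [33, 65, 100, 149] → cuts [37, 69, 104, 153]
  YnoX (TGATGCTG, off=6): starts [42, 55, 110, 160] → cuts [2, 48, 61, 116]

All cut coordinates (distinct, sorted): [2, 18, 26, 30, 37, 48, 61, 69, 84, 96, 104, 106, 116, 122, 130, 153]

Fragments:
  2→18: 16 bp
  18→26: 8 bp
  26→30: 4 bp
  30→37: 7 bp
  37→48: 11 bp
  48→61: 13 bp
  61→69: 8 bp
  69→84: 15 bp
  84→96: 12 bp
  96→104: 8 bp
  104→106: 2 bp
  106→116: 10 bp
  116→122: 6 bp
  122→130: 8 bp
  130→153: 23 bp
  153→2 (wrap): 164-153+2 = 13 bp

[2,4,6,7,8,8,8,8,10,11,12,13,13,15,16,23]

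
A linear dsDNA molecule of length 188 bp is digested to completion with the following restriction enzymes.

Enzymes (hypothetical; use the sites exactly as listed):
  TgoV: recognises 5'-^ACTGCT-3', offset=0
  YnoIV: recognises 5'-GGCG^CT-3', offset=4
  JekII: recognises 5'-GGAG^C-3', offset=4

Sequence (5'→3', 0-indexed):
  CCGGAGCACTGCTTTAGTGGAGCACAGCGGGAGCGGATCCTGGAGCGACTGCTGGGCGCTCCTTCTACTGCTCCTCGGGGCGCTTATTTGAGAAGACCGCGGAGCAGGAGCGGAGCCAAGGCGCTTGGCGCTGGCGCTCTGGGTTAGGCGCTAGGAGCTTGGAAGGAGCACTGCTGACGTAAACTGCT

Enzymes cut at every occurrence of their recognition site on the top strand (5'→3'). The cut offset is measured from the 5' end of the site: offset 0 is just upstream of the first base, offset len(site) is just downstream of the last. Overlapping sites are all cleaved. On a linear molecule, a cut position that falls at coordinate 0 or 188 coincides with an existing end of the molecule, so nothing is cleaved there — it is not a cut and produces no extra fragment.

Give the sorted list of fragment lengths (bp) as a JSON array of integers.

Per-enzyme occurrences:
  TgoV ACTGCT/0: at [7, 47, 66, 169, 182] ⇒ [7, 47, 66, 169, 182]
  YnoIV GGCGCT/4: at [54, 78, 119, 126, 132, 146] ⇒ [58, 82, 123, 130, 136, 150]
  JekII GGAGC/4: at [2, 18, 29, 41, 100, 106, 111, 153, 164] ⇒ [6, 22, 33, 45, 104, 110, 115, 157, 168]

All cut coordinates (distinct, sorted): [6, 7, 22, 33, 45, 47, 58, 66, 82, 104, 110, 115, 123, 130, 136, 150, 157, 168, 169, 182]

Fragments:
  [0,6): 6 bp
  [6,7): 1 bp
  [7,22): 15 bp
  [22,33): 11 bp
  [33,45): 12 bp
  [45,47): 2 bp
  [47,58): 11 bp
  [58,66): 8 bp
  [66,82): 16 bp
  [82,104): 22 bp
  [104,110): 6 bp
  [110,115): 5 bp
  [115,123): 8 bp
  [123,130): 7 bp
  [130,136): 6 bp
  [136,150): 14 bp
  [150,157): 7 bp
  [157,168): 11 bp
  [168,169): 1 bp
  [169,182): 13 bp
  [182,188): 6 bp

[1,1,2,5,6,6,6,6,7,7,8,8,11,11,11,12,13,14,15,16,22]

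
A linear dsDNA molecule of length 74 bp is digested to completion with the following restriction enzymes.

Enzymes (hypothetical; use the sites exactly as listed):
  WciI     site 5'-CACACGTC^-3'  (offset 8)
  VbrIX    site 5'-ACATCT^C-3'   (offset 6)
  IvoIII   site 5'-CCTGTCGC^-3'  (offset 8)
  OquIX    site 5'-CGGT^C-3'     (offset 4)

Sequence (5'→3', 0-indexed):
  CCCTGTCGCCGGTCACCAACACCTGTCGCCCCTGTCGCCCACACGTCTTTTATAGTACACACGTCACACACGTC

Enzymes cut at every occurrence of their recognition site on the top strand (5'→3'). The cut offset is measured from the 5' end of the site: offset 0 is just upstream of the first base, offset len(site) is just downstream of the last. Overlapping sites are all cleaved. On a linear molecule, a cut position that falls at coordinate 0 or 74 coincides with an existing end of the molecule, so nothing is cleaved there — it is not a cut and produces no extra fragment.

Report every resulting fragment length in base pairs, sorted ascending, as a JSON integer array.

[4,9,9,9,9,16,18]

Per-enzyme occurrences:
  WciI CACACGTC/8: at [39, 57, 66] ⇒ [47, 65] (position 74 is a terminus of the linear molecule — no cut)
  VbrIX (ACATCTC, off=6): no sites
  IvoIII CCTGTCGC/8: at [1, 21, 30] ⇒ [9, 29, 38]
  OquIX CGGTC/4: at [9] ⇒ [13]

All cut coordinates (distinct, sorted): [9, 13, 29, 38, 47, 65]

Fragments:
  [0,9): 9 bp
  [9,13): 4 bp
  [13,29): 16 bp
  [29,38): 9 bp
  [38,47): 9 bp
  [47,65): 18 bp
  [65,74): 9 bp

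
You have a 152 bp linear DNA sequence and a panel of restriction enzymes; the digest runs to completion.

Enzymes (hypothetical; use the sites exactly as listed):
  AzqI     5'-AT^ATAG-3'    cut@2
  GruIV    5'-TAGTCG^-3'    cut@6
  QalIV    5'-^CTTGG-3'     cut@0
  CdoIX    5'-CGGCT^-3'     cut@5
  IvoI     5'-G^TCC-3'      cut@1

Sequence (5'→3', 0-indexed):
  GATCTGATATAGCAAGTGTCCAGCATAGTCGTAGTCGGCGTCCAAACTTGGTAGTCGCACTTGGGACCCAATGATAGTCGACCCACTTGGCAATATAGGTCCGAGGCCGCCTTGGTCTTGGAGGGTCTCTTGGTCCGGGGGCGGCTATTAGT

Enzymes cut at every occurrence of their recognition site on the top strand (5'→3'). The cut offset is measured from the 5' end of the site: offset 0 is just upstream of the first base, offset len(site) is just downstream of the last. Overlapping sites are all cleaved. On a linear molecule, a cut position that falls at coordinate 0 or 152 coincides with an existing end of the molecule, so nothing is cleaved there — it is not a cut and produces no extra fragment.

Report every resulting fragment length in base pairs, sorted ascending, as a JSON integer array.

[2,3,5,5,5,6,6,6,6,8,9,10,11,11,12,13,13,21]

Site scan:
  AzqI ATATAG/2: at [6, 92] ⇒ [8, 94]
  GruIV TAGTCG/6: at [25, 31, 51, 74] ⇒ [31, 37, 57, 80]
  QalIV CTTGG/0: at [46, 59, 85, 110, 116, 128] ⇒ [46, 59, 85, 110, 116, 128]
  CdoIX CGGCT/5: at [141] ⇒ [146]
  IvoI GTCC/1: at [17, 39, 98, 132] ⇒ [18, 40, 99, 133]

All cut coordinates (distinct, sorted): [8, 18, 31, 37, 40, 46, 57, 59, 80, 85, 94, 99, 110, 116, 128, 133, 146]

Fragments:
  [0,8): 8 bp
  [8,18): 10 bp
  [18,31): 13 bp
  [31,37): 6 bp
  [37,40): 3 bp
  [40,46): 6 bp
  [46,57): 11 bp
  [57,59): 2 bp
  [59,80): 21 bp
  [80,85): 5 bp
  [85,94): 9 bp
  [94,99): 5 bp
  [99,110): 11 bp
  [110,116): 6 bp
  [116,128): 12 bp
  [128,133): 5 bp
  [133,146): 13 bp
  [146,152): 6 bp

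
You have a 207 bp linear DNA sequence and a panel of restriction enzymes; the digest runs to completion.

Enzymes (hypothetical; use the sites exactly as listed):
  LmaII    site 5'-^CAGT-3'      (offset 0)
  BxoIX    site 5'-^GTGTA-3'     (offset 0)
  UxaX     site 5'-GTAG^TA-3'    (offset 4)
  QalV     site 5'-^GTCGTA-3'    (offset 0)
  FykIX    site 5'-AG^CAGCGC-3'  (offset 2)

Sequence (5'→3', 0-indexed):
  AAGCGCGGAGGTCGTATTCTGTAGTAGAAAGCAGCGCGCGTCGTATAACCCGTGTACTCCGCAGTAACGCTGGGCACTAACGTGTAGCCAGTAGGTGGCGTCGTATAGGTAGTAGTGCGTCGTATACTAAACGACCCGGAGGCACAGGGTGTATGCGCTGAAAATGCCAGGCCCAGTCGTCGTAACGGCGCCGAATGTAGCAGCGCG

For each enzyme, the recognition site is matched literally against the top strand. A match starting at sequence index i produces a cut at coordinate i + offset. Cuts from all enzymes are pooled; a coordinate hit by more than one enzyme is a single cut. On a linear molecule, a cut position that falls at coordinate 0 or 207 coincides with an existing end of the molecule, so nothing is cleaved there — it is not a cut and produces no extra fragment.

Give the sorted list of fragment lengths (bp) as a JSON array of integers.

Per-enzyme occurrences:
  LmaII (CAGT, off=0): starts [61, 88, 173] → cuts [61, 88, 173]
  BxoIX (GTGTA, off=0): starts [51, 81, 148] → cuts [51, 81, 148]
  UxaX (GTAGTA, off=4): starts [20, 108] → cuts [24, 112]
  QalV (GTCGTA, off=0): starts [10, 39, 99, 118, 178] → cuts [10, 39, 99, 118, 178]
  FykIX (AGCAGCGC, off=2): starts [29, 198] → cuts [31, 200]

Pooled cuts: [10, 24, 31, 39, 51, 61, 81, 88, 99, 112, 118, 148, 173, 178, 200]

Fragment lengths:
  [0,10): 10 bp
  [10,24): 14 bp
  [24,31): 7 bp
  [31,39): 8 bp
  [39,51): 12 bp
  [51,61): 10 bp
  [61,81): 20 bp
  [81,88): 7 bp
  [88,99): 11 bp
  [99,112): 13 bp
  [112,118): 6 bp
  [118,148): 30 bp
  [148,173): 25 bp
  [173,178): 5 bp
  [178,200): 22 bp
  [200,207): 7 bp

[5,6,7,7,7,8,10,10,11,12,13,14,20,22,25,30]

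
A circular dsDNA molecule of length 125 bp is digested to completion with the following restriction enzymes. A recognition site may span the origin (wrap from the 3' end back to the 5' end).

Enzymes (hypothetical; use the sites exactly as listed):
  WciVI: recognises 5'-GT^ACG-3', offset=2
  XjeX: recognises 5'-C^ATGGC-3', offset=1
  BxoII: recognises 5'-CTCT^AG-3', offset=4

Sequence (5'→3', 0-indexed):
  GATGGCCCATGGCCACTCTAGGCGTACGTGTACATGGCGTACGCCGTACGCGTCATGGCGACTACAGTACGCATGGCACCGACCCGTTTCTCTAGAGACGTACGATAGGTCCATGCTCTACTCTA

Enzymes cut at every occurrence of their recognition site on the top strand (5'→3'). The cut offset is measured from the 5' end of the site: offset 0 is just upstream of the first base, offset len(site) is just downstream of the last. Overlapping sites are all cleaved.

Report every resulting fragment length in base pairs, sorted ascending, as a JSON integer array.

Per-enzyme occurrences:
  WciVI GTACG/2: at [23, 38, 45, 66, 99] ⇒ [25, 40, 47, 68, 101]
  XjeX CATGGC/1: at [7, 32, 53, 71] ⇒ [8, 33, 54, 72]
  BxoII CTCTAG/4: at [15, 89, 120] ⇒ [19, 93, 124]

All cut coordinates (distinct, sorted): [8, 19, 25, 33, 40, 47, 54, 68, 72, 93, 101, 124]

Fragment lengths:
  8→19: 11 bp
  19→25: 6 bp
  25→33: 8 bp
  33→40: 7 bp
  40→47: 7 bp
  47→54: 7 bp
  54→68: 14 bp
  68→72: 4 bp
  72→93: 21 bp
  93→101: 8 bp
  101→124: 23 bp
  124→8 (wrap): 125-124+8 = 9 bp

[4,6,7,7,7,8,8,9,11,14,21,23]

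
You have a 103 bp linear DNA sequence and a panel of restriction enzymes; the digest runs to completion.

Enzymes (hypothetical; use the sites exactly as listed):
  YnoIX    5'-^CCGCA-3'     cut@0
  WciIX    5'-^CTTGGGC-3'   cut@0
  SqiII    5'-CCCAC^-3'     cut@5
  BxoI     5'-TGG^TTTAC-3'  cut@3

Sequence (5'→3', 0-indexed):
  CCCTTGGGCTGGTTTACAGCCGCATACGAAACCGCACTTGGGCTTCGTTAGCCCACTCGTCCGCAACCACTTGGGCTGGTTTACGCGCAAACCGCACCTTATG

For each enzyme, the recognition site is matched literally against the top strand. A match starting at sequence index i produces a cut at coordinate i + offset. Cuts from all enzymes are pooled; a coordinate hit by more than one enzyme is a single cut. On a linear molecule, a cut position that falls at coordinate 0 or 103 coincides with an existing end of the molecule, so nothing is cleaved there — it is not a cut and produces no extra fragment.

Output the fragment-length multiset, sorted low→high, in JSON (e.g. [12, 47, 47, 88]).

[2,4,5,7,9,10,10,12,12,12,20]

Scan for sites:
  YnoIX CCGCA/0: at [19, 31, 60, 91] ⇒ [19, 31, 60, 91]
  WciIX CTTGGGC/0: at [2, 36, 69] ⇒ [2, 36, 69]
  SqiII CCCAC/5: at [51] ⇒ [56]
  BxoI TGGTTTAC/3: at [9, 76] ⇒ [12, 79]

All cut coordinates (distinct, sorted): [2, 12, 19, 31, 36, 56, 60, 69, 79, 91]

Fragments:
  [0,2): 2 bp
  [2,12): 10 bp
  [12,19): 7 bp
  [19,31): 12 bp
  [31,36): 5 bp
  [36,56): 20 bp
  [56,60): 4 bp
  [60,69): 9 bp
  [69,79): 10 bp
  [79,91): 12 bp
  [91,103): 12 bp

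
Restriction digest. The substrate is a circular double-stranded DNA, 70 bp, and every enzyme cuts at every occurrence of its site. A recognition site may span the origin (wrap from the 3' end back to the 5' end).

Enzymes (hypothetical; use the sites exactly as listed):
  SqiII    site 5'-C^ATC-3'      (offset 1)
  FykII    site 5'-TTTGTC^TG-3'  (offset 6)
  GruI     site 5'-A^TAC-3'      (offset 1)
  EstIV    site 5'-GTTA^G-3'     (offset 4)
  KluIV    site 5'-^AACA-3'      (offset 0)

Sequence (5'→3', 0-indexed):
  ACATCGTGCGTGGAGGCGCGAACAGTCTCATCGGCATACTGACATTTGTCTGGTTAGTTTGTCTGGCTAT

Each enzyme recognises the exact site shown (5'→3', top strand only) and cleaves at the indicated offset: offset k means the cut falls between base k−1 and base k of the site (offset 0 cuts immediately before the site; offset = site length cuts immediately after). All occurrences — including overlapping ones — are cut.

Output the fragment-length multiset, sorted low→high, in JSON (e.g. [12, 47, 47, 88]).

[3,6,6,7,7,9,14,18]

Scan for sites:
  SqiII CATC/1: at [1, 28] ⇒ [2, 29]
  FykII TTTGTCTG/6: at [44, 57] ⇒ [50, 63]
  GruI ATAC/1: at [35, 68] ⇒ [36, 69]
  EstIV GTTAG/4: at [52] ⇒ [56]
  KluIV AACA/0: at [20] ⇒ [20]

Pooled cuts: [2, 20, 29, 36, 50, 56, 63, 69]

Fragment lengths:
  2→20: 18 bp
  20→29: 9 bp
  29→36: 7 bp
  36→50: 14 bp
  50→56: 6 bp
  56→63: 7 bp
  63→69: 6 bp
  69→2 (wrap): 70-69+2 = 3 bp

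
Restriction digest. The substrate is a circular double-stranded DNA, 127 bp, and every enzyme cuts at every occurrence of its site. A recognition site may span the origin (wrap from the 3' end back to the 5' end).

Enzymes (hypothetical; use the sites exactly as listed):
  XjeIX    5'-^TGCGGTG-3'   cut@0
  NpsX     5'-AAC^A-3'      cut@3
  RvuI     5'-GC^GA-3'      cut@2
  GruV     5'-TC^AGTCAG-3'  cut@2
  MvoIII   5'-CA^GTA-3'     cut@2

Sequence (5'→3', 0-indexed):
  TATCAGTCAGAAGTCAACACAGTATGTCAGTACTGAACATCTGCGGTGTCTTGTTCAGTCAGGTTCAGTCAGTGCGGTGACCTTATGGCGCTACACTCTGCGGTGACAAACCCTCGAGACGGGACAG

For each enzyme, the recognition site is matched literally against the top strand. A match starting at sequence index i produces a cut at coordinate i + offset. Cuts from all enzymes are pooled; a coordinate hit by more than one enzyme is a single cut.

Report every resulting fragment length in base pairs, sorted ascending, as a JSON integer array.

[3,3,5,6,8,9,10,14,15,26,28]

Site scan:
  XjeIX (TGCGGTG, off=0): starts [41, 72, 98] → cuts [41, 72, 98]
  NpsX (AACA, off=3): starts [15, 35] → cuts [18, 38]
  RvuI (GCGA, off=2): no sites
  GruV (TCAGTCAG, off=2): starts [2, 54, 64] → cuts [4, 56, 66]
  MvoIII (CAGTA, off=2): starts [19, 27, 124] → cuts [21, 29, 126]

Pooled cuts: [4, 18, 21, 29, 38, 41, 56, 66, 72, 98, 126]

Fragments:
  4→18: 14 bp
  18→21: 3 bp
  21→29: 8 bp
  29→38: 9 bp
  38→41: 3 bp
  41→56: 15 bp
  56→66: 10 bp
  66→72: 6 bp
  72→98: 26 bp
  98→126: 28 bp
  126→4 (wrap): 127-126+4 = 5 bp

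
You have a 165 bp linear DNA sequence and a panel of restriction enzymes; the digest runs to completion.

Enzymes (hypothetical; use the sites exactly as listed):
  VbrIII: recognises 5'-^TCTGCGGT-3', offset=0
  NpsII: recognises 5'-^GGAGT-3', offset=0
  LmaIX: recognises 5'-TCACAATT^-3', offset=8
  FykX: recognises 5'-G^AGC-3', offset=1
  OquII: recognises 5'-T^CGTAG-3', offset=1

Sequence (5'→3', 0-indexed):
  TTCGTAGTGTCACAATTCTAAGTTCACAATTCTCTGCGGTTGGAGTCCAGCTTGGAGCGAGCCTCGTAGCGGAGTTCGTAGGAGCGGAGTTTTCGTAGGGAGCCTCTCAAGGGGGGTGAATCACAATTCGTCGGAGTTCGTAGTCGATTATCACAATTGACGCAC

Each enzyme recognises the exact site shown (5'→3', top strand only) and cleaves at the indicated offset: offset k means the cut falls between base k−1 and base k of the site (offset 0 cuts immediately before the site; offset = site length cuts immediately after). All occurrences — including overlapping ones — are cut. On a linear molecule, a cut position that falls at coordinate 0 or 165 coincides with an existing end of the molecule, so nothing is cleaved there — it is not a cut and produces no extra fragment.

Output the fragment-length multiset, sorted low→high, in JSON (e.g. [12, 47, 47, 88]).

[1,2,3,4,4,5,6,6,6,6,7,7,8,9,14,14,15,20,28]

Per-enzyme occurrences:
  VbrIII TCTGCGGT/0: at [32] ⇒ [32]
  NpsII GGAGT/0: at [41, 70, 85, 132] ⇒ [41, 70, 85, 132]
  LmaIX TCACAATT/8: at [9, 23, 120, 150] ⇒ [17, 31, 128, 158]
  FykX GAGC/1: at [54, 58, 81, 99] ⇒ [55, 59, 82, 100]
  OquII TCGTAG/1: at [1, 63, 75, 92, 137] ⇒ [2, 64, 76, 93, 138]

Pooled cuts: [2, 17, 31, 32, 41, 55, 59, 64, 70, 76, 82, 85, 93, 100, 128, 132, 138, 158]

Fragments:
  [0,2): 2 bp
  [2,17): 15 bp
  [17,31): 14 bp
  [31,32): 1 bp
  [32,41): 9 bp
  [41,55): 14 bp
  [55,59): 4 bp
  [59,64): 5 bp
  [64,70): 6 bp
  [70,76): 6 bp
  [76,82): 6 bp
  [82,85): 3 bp
  [85,93): 8 bp
  [93,100): 7 bp
  [100,128): 28 bp
  [128,132): 4 bp
  [132,138): 6 bp
  [138,158): 20 bp
  [158,165): 7 bp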